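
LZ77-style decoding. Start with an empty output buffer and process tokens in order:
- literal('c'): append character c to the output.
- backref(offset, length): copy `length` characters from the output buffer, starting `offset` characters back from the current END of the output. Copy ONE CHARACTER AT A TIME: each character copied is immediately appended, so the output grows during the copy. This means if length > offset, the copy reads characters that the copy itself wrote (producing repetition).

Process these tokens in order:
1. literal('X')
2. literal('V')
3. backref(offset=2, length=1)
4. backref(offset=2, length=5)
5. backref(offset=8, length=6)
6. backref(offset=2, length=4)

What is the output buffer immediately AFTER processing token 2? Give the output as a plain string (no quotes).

Answer: XV

Derivation:
Token 1: literal('X'). Output: "X"
Token 2: literal('V'). Output: "XV"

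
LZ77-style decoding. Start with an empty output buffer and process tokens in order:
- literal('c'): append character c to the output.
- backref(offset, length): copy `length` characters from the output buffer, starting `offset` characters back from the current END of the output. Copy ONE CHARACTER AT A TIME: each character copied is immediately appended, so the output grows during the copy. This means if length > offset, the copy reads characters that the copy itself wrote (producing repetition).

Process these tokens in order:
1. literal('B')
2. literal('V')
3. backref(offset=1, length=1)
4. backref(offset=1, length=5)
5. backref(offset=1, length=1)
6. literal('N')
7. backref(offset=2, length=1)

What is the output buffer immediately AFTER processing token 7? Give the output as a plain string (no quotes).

Token 1: literal('B'). Output: "B"
Token 2: literal('V'). Output: "BV"
Token 3: backref(off=1, len=1). Copied 'V' from pos 1. Output: "BVV"
Token 4: backref(off=1, len=5) (overlapping!). Copied 'VVVVV' from pos 2. Output: "BVVVVVVV"
Token 5: backref(off=1, len=1). Copied 'V' from pos 7. Output: "BVVVVVVVV"
Token 6: literal('N'). Output: "BVVVVVVVVN"
Token 7: backref(off=2, len=1). Copied 'V' from pos 8. Output: "BVVVVVVVVNV"

Answer: BVVVVVVVVNV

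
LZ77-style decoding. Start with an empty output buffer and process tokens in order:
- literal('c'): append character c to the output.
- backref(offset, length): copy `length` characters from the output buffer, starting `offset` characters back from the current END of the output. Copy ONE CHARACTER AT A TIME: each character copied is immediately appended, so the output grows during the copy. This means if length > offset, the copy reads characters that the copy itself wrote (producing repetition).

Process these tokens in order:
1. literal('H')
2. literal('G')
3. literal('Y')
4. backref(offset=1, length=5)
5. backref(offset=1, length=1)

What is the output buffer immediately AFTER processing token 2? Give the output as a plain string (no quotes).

Token 1: literal('H'). Output: "H"
Token 2: literal('G'). Output: "HG"

Answer: HG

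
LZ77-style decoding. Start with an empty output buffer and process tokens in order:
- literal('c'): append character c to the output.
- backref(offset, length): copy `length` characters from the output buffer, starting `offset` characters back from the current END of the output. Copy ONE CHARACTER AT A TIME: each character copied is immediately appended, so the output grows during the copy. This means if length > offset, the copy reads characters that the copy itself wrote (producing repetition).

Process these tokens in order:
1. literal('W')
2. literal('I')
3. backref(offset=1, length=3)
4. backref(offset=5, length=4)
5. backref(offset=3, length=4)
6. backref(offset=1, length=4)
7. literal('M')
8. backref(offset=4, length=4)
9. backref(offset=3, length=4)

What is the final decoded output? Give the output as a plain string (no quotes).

Answer: WIIIIWIIIIIIIIIIIMIIIMIIMI

Derivation:
Token 1: literal('W'). Output: "W"
Token 2: literal('I'). Output: "WI"
Token 3: backref(off=1, len=3) (overlapping!). Copied 'III' from pos 1. Output: "WIIII"
Token 4: backref(off=5, len=4). Copied 'WIII' from pos 0. Output: "WIIIIWIII"
Token 5: backref(off=3, len=4) (overlapping!). Copied 'IIII' from pos 6. Output: "WIIIIWIIIIIII"
Token 6: backref(off=1, len=4) (overlapping!). Copied 'IIII' from pos 12. Output: "WIIIIWIIIIIIIIIII"
Token 7: literal('M'). Output: "WIIIIWIIIIIIIIIIIM"
Token 8: backref(off=4, len=4). Copied 'IIIM' from pos 14. Output: "WIIIIWIIIIIIIIIIIMIIIM"
Token 9: backref(off=3, len=4) (overlapping!). Copied 'IIMI' from pos 19. Output: "WIIIIWIIIIIIIIIIIMIIIMIIMI"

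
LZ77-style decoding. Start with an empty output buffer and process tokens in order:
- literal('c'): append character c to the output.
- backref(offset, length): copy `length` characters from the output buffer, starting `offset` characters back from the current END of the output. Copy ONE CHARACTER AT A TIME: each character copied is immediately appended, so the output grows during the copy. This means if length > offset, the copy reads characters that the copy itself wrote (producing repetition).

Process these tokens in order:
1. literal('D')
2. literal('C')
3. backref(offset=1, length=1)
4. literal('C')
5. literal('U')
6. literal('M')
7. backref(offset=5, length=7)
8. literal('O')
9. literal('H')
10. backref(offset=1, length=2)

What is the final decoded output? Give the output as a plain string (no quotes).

Answer: DCCCUMCCCUMCCOHHH

Derivation:
Token 1: literal('D'). Output: "D"
Token 2: literal('C'). Output: "DC"
Token 3: backref(off=1, len=1). Copied 'C' from pos 1. Output: "DCC"
Token 4: literal('C'). Output: "DCCC"
Token 5: literal('U'). Output: "DCCCU"
Token 6: literal('M'). Output: "DCCCUM"
Token 7: backref(off=5, len=7) (overlapping!). Copied 'CCCUMCC' from pos 1. Output: "DCCCUMCCCUMCC"
Token 8: literal('O'). Output: "DCCCUMCCCUMCCO"
Token 9: literal('H'). Output: "DCCCUMCCCUMCCOH"
Token 10: backref(off=1, len=2) (overlapping!). Copied 'HH' from pos 14. Output: "DCCCUMCCCUMCCOHHH"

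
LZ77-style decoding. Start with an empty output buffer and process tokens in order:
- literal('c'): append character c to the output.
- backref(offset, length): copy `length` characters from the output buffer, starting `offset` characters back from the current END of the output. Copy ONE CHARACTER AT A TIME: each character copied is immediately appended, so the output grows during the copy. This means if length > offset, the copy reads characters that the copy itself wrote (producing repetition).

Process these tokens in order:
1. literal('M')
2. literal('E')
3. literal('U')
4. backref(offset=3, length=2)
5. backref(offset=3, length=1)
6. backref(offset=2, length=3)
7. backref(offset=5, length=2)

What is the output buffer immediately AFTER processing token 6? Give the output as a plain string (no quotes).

Token 1: literal('M'). Output: "M"
Token 2: literal('E'). Output: "ME"
Token 3: literal('U'). Output: "MEU"
Token 4: backref(off=3, len=2). Copied 'ME' from pos 0. Output: "MEUME"
Token 5: backref(off=3, len=1). Copied 'U' from pos 2. Output: "MEUMEU"
Token 6: backref(off=2, len=3) (overlapping!). Copied 'EUE' from pos 4. Output: "MEUMEUEUE"

Answer: MEUMEUEUE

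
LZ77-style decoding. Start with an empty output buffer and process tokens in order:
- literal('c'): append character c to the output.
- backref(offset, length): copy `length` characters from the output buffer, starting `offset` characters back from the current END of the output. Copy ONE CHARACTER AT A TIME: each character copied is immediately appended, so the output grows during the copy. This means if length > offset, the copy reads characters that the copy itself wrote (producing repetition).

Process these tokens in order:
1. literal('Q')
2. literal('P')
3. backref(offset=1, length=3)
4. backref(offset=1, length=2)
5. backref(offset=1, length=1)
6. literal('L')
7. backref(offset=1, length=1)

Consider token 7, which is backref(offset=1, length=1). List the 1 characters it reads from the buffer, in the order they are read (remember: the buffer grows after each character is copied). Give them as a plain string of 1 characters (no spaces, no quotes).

Answer: L

Derivation:
Token 1: literal('Q'). Output: "Q"
Token 2: literal('P'). Output: "QP"
Token 3: backref(off=1, len=3) (overlapping!). Copied 'PPP' from pos 1. Output: "QPPPP"
Token 4: backref(off=1, len=2) (overlapping!). Copied 'PP' from pos 4. Output: "QPPPPPP"
Token 5: backref(off=1, len=1). Copied 'P' from pos 6. Output: "QPPPPPPP"
Token 6: literal('L'). Output: "QPPPPPPPL"
Token 7: backref(off=1, len=1). Buffer before: "QPPPPPPPL" (len 9)
  byte 1: read out[8]='L', append. Buffer now: "QPPPPPPPLL"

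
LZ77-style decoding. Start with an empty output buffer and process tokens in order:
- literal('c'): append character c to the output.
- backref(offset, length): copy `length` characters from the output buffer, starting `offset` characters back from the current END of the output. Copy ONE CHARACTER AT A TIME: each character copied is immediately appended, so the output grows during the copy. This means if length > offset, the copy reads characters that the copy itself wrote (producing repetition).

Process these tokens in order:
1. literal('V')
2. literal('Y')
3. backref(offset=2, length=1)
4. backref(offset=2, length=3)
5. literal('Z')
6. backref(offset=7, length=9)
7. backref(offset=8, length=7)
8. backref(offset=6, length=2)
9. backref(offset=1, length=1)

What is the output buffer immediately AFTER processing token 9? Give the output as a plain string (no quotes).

Token 1: literal('V'). Output: "V"
Token 2: literal('Y'). Output: "VY"
Token 3: backref(off=2, len=1). Copied 'V' from pos 0. Output: "VYV"
Token 4: backref(off=2, len=3) (overlapping!). Copied 'YVY' from pos 1. Output: "VYVYVY"
Token 5: literal('Z'). Output: "VYVYVYZ"
Token 6: backref(off=7, len=9) (overlapping!). Copied 'VYVYVYZVY' from pos 0. Output: "VYVYVYZVYVYVYZVY"
Token 7: backref(off=8, len=7). Copied 'YVYVYZV' from pos 8. Output: "VYVYVYZVYVYVYZVYYVYVYZV"
Token 8: backref(off=6, len=2). Copied 'VY' from pos 17. Output: "VYVYVYZVYVYVYZVYYVYVYZVVY"
Token 9: backref(off=1, len=1). Copied 'Y' from pos 24. Output: "VYVYVYZVYVYVYZVYYVYVYZVVYY"

Answer: VYVYVYZVYVYVYZVYYVYVYZVVYY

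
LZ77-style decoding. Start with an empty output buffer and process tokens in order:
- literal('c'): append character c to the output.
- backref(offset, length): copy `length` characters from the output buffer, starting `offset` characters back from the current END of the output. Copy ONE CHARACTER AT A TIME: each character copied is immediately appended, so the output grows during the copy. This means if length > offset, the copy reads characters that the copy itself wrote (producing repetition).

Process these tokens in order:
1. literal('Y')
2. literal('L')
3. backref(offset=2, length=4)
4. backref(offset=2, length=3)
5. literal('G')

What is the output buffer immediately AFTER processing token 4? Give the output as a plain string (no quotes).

Token 1: literal('Y'). Output: "Y"
Token 2: literal('L'). Output: "YL"
Token 3: backref(off=2, len=4) (overlapping!). Copied 'YLYL' from pos 0. Output: "YLYLYL"
Token 4: backref(off=2, len=3) (overlapping!). Copied 'YLY' from pos 4. Output: "YLYLYLYLY"

Answer: YLYLYLYLY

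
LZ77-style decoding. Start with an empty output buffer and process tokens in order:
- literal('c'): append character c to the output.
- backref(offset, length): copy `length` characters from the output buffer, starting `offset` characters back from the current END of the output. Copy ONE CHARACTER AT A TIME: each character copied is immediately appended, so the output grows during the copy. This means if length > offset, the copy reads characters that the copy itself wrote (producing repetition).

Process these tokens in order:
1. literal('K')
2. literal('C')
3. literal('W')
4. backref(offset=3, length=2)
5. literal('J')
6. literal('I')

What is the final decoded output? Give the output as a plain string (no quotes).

Answer: KCWKCJI

Derivation:
Token 1: literal('K'). Output: "K"
Token 2: literal('C'). Output: "KC"
Token 3: literal('W'). Output: "KCW"
Token 4: backref(off=3, len=2). Copied 'KC' from pos 0. Output: "KCWKC"
Token 5: literal('J'). Output: "KCWKCJ"
Token 6: literal('I'). Output: "KCWKCJI"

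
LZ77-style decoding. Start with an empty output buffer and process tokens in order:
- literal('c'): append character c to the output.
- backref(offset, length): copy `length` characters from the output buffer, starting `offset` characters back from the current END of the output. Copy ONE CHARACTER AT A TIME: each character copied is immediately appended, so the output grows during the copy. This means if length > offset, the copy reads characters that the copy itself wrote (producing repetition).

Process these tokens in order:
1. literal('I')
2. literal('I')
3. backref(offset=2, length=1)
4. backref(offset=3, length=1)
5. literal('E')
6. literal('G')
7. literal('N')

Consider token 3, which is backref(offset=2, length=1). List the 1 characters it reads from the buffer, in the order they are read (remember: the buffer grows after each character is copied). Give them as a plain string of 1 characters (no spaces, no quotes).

Token 1: literal('I'). Output: "I"
Token 2: literal('I'). Output: "II"
Token 3: backref(off=2, len=1). Buffer before: "II" (len 2)
  byte 1: read out[0]='I', append. Buffer now: "III"

Answer: I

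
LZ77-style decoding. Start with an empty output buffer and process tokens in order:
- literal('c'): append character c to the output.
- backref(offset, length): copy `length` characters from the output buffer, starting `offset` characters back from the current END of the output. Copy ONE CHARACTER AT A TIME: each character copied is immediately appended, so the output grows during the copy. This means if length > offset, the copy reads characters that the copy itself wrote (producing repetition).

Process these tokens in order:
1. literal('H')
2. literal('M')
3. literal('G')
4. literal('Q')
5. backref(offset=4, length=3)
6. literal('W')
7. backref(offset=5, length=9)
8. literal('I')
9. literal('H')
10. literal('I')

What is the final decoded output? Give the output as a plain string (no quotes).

Token 1: literal('H'). Output: "H"
Token 2: literal('M'). Output: "HM"
Token 3: literal('G'). Output: "HMG"
Token 4: literal('Q'). Output: "HMGQ"
Token 5: backref(off=4, len=3). Copied 'HMG' from pos 0. Output: "HMGQHMG"
Token 6: literal('W'). Output: "HMGQHMGW"
Token 7: backref(off=5, len=9) (overlapping!). Copied 'QHMGWQHMG' from pos 3. Output: "HMGQHMGWQHMGWQHMG"
Token 8: literal('I'). Output: "HMGQHMGWQHMGWQHMGI"
Token 9: literal('H'). Output: "HMGQHMGWQHMGWQHMGIH"
Token 10: literal('I'). Output: "HMGQHMGWQHMGWQHMGIHI"

Answer: HMGQHMGWQHMGWQHMGIHI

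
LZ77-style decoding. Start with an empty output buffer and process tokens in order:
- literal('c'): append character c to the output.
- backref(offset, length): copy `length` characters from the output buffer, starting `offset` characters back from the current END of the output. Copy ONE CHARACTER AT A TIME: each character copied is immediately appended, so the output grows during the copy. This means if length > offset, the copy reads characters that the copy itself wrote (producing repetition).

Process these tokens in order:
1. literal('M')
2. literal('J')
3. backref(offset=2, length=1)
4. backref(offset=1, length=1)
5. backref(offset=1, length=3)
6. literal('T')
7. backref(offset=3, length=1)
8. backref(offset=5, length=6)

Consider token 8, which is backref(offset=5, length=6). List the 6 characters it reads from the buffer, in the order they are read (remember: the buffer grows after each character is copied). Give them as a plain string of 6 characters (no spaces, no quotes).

Token 1: literal('M'). Output: "M"
Token 2: literal('J'). Output: "MJ"
Token 3: backref(off=2, len=1). Copied 'M' from pos 0. Output: "MJM"
Token 4: backref(off=1, len=1). Copied 'M' from pos 2. Output: "MJMM"
Token 5: backref(off=1, len=3) (overlapping!). Copied 'MMM' from pos 3. Output: "MJMMMMM"
Token 6: literal('T'). Output: "MJMMMMMT"
Token 7: backref(off=3, len=1). Copied 'M' from pos 5. Output: "MJMMMMMTM"
Token 8: backref(off=5, len=6). Buffer before: "MJMMMMMTM" (len 9)
  byte 1: read out[4]='M', append. Buffer now: "MJMMMMMTMM"
  byte 2: read out[5]='M', append. Buffer now: "MJMMMMMTMMM"
  byte 3: read out[6]='M', append. Buffer now: "MJMMMMMTMMMM"
  byte 4: read out[7]='T', append. Buffer now: "MJMMMMMTMMMMT"
  byte 5: read out[8]='M', append. Buffer now: "MJMMMMMTMMMMTM"
  byte 6: read out[9]='M', append. Buffer now: "MJMMMMMTMMMMTMM"

Answer: MMMTMM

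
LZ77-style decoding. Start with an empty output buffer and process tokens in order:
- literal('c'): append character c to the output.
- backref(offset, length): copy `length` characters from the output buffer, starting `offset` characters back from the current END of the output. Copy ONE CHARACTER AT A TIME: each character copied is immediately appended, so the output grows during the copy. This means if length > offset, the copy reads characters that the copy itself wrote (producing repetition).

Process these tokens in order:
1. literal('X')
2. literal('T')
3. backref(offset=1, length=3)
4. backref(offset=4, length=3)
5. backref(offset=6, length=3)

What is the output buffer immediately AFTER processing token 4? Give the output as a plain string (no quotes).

Token 1: literal('X'). Output: "X"
Token 2: literal('T'). Output: "XT"
Token 3: backref(off=1, len=3) (overlapping!). Copied 'TTT' from pos 1. Output: "XTTTT"
Token 4: backref(off=4, len=3). Copied 'TTT' from pos 1. Output: "XTTTTTTT"

Answer: XTTTTTTT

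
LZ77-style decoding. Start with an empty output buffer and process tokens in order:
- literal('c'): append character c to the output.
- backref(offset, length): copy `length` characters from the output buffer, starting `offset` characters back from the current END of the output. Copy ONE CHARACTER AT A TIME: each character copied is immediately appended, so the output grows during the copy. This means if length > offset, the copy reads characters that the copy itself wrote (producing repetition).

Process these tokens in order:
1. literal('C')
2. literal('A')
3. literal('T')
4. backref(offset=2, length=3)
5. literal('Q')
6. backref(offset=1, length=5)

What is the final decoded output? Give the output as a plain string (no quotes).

Answer: CATATAQQQQQQ

Derivation:
Token 1: literal('C'). Output: "C"
Token 2: literal('A'). Output: "CA"
Token 3: literal('T'). Output: "CAT"
Token 4: backref(off=2, len=3) (overlapping!). Copied 'ATA' from pos 1. Output: "CATATA"
Token 5: literal('Q'). Output: "CATATAQ"
Token 6: backref(off=1, len=5) (overlapping!). Copied 'QQQQQ' from pos 6. Output: "CATATAQQQQQQ"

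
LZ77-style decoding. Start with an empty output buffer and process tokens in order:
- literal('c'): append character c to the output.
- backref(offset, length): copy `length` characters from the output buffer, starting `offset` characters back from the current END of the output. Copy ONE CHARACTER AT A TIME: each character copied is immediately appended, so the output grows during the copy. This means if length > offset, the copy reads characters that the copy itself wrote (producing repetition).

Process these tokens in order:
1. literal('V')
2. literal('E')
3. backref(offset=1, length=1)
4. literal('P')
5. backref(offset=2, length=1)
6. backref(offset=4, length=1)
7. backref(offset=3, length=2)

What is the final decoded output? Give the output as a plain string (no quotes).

Token 1: literal('V'). Output: "V"
Token 2: literal('E'). Output: "VE"
Token 3: backref(off=1, len=1). Copied 'E' from pos 1. Output: "VEE"
Token 4: literal('P'). Output: "VEEP"
Token 5: backref(off=2, len=1). Copied 'E' from pos 2. Output: "VEEPE"
Token 6: backref(off=4, len=1). Copied 'E' from pos 1. Output: "VEEPEE"
Token 7: backref(off=3, len=2). Copied 'PE' from pos 3. Output: "VEEPEEPE"

Answer: VEEPEEPE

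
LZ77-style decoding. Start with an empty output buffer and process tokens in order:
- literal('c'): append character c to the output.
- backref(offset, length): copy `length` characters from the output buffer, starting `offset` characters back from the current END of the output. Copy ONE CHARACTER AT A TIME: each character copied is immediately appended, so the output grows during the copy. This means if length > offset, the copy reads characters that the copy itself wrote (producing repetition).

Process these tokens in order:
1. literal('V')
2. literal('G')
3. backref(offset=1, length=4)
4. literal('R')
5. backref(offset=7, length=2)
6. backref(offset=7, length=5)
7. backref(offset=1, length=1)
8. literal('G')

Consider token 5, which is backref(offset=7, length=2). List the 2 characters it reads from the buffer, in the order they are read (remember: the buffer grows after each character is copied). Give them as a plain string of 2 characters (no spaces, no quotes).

Token 1: literal('V'). Output: "V"
Token 2: literal('G'). Output: "VG"
Token 3: backref(off=1, len=4) (overlapping!). Copied 'GGGG' from pos 1. Output: "VGGGGG"
Token 4: literal('R'). Output: "VGGGGGR"
Token 5: backref(off=7, len=2). Buffer before: "VGGGGGR" (len 7)
  byte 1: read out[0]='V', append. Buffer now: "VGGGGGRV"
  byte 2: read out[1]='G', append. Buffer now: "VGGGGGRVG"

Answer: VG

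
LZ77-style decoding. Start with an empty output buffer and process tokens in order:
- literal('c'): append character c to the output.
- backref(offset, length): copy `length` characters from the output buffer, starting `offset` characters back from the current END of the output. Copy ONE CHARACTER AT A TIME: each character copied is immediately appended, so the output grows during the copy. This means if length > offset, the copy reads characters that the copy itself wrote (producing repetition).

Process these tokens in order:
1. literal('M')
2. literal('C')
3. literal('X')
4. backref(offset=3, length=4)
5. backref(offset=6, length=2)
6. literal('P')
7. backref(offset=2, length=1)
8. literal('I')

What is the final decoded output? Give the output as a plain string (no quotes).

Answer: MCXMCXMCXPXI

Derivation:
Token 1: literal('M'). Output: "M"
Token 2: literal('C'). Output: "MC"
Token 3: literal('X'). Output: "MCX"
Token 4: backref(off=3, len=4) (overlapping!). Copied 'MCXM' from pos 0. Output: "MCXMCXM"
Token 5: backref(off=6, len=2). Copied 'CX' from pos 1. Output: "MCXMCXMCX"
Token 6: literal('P'). Output: "MCXMCXMCXP"
Token 7: backref(off=2, len=1). Copied 'X' from pos 8. Output: "MCXMCXMCXPX"
Token 8: literal('I'). Output: "MCXMCXMCXPXI"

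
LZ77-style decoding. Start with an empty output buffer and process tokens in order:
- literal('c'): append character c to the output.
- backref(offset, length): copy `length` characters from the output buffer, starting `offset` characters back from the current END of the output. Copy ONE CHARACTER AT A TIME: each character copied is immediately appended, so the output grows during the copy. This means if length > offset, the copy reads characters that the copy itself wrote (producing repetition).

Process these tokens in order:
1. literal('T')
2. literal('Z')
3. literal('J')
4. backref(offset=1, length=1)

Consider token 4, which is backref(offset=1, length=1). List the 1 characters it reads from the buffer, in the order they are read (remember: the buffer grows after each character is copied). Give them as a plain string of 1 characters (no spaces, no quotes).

Token 1: literal('T'). Output: "T"
Token 2: literal('Z'). Output: "TZ"
Token 3: literal('J'). Output: "TZJ"
Token 4: backref(off=1, len=1). Buffer before: "TZJ" (len 3)
  byte 1: read out[2]='J', append. Buffer now: "TZJJ"

Answer: J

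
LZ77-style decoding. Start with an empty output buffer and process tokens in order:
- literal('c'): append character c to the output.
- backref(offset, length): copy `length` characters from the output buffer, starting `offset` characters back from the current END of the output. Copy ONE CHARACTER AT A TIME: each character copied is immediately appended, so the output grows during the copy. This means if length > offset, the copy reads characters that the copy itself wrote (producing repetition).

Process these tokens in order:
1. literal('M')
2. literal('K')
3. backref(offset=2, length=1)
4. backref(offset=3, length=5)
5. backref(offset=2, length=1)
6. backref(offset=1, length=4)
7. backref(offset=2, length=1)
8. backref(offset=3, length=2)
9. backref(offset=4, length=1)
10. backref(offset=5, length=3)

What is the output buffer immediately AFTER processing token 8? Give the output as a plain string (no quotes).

Token 1: literal('M'). Output: "M"
Token 2: literal('K'). Output: "MK"
Token 3: backref(off=2, len=1). Copied 'M' from pos 0. Output: "MKM"
Token 4: backref(off=3, len=5) (overlapping!). Copied 'MKMMK' from pos 0. Output: "MKMMKMMK"
Token 5: backref(off=2, len=1). Copied 'M' from pos 6. Output: "MKMMKMMKM"
Token 6: backref(off=1, len=4) (overlapping!). Copied 'MMMM' from pos 8. Output: "MKMMKMMKMMMMM"
Token 7: backref(off=2, len=1). Copied 'M' from pos 11. Output: "MKMMKMMKMMMMMM"
Token 8: backref(off=3, len=2). Copied 'MM' from pos 11. Output: "MKMMKMMKMMMMMMMM"

Answer: MKMMKMMKMMMMMMMM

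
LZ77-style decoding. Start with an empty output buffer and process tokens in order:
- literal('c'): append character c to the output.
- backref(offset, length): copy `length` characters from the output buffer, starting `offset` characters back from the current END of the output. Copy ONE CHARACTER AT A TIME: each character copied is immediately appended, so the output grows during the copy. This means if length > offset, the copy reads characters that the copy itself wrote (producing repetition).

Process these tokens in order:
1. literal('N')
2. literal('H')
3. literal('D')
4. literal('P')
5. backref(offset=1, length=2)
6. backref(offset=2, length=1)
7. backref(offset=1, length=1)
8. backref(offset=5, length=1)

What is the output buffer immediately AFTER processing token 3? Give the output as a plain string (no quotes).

Token 1: literal('N'). Output: "N"
Token 2: literal('H'). Output: "NH"
Token 3: literal('D'). Output: "NHD"

Answer: NHD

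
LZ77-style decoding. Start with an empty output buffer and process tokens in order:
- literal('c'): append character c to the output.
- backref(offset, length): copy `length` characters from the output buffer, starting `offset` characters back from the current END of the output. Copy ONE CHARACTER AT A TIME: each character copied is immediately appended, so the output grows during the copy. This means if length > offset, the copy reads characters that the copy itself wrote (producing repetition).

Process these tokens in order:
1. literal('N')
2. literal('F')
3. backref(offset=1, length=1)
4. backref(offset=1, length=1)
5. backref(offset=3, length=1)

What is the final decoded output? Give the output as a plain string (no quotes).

Answer: NFFFF

Derivation:
Token 1: literal('N'). Output: "N"
Token 2: literal('F'). Output: "NF"
Token 3: backref(off=1, len=1). Copied 'F' from pos 1. Output: "NFF"
Token 4: backref(off=1, len=1). Copied 'F' from pos 2. Output: "NFFF"
Token 5: backref(off=3, len=1). Copied 'F' from pos 1. Output: "NFFFF"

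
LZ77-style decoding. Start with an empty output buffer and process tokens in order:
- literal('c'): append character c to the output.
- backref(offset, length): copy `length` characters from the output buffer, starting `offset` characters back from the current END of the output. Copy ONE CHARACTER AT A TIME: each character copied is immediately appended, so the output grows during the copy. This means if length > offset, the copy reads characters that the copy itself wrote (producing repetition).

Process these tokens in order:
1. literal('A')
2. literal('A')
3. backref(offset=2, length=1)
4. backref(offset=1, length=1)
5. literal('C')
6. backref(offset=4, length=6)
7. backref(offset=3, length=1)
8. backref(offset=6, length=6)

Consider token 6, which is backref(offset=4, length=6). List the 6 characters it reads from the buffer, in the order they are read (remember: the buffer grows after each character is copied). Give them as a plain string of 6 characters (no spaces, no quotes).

Token 1: literal('A'). Output: "A"
Token 2: literal('A'). Output: "AA"
Token 3: backref(off=2, len=1). Copied 'A' from pos 0. Output: "AAA"
Token 4: backref(off=1, len=1). Copied 'A' from pos 2. Output: "AAAA"
Token 5: literal('C'). Output: "AAAAC"
Token 6: backref(off=4, len=6). Buffer before: "AAAAC" (len 5)
  byte 1: read out[1]='A', append. Buffer now: "AAAACA"
  byte 2: read out[2]='A', append. Buffer now: "AAAACAA"
  byte 3: read out[3]='A', append. Buffer now: "AAAACAAA"
  byte 4: read out[4]='C', append. Buffer now: "AAAACAAAC"
  byte 5: read out[5]='A', append. Buffer now: "AAAACAAACA"
  byte 6: read out[6]='A', append. Buffer now: "AAAACAAACAA"

Answer: AAACAA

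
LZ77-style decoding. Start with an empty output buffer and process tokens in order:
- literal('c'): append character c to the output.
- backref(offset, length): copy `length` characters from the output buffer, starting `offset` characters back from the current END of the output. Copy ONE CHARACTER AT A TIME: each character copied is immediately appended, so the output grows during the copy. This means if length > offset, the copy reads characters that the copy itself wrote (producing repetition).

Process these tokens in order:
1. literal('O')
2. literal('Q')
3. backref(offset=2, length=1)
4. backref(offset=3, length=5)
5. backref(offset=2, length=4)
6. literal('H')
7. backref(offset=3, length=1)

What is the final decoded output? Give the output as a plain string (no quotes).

Token 1: literal('O'). Output: "O"
Token 2: literal('Q'). Output: "OQ"
Token 3: backref(off=2, len=1). Copied 'O' from pos 0. Output: "OQO"
Token 4: backref(off=3, len=5) (overlapping!). Copied 'OQOOQ' from pos 0. Output: "OQOOQOOQ"
Token 5: backref(off=2, len=4) (overlapping!). Copied 'OQOQ' from pos 6. Output: "OQOOQOOQOQOQ"
Token 6: literal('H'). Output: "OQOOQOOQOQOQH"
Token 7: backref(off=3, len=1). Copied 'O' from pos 10. Output: "OQOOQOOQOQOQHO"

Answer: OQOOQOOQOQOQHO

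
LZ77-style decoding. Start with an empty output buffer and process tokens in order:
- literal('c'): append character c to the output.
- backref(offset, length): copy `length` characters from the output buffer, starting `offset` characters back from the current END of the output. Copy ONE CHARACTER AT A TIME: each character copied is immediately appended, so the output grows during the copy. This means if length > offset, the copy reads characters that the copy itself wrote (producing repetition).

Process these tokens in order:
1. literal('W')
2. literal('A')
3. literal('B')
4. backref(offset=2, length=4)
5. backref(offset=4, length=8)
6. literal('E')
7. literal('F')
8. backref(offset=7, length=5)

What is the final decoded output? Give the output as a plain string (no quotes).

Answer: WABABABABABABABEFBABAB

Derivation:
Token 1: literal('W'). Output: "W"
Token 2: literal('A'). Output: "WA"
Token 3: literal('B'). Output: "WAB"
Token 4: backref(off=2, len=4) (overlapping!). Copied 'ABAB' from pos 1. Output: "WABABAB"
Token 5: backref(off=4, len=8) (overlapping!). Copied 'ABABABAB' from pos 3. Output: "WABABABABABABAB"
Token 6: literal('E'). Output: "WABABABABABABABE"
Token 7: literal('F'). Output: "WABABABABABABABEF"
Token 8: backref(off=7, len=5). Copied 'BABAB' from pos 10. Output: "WABABABABABABABEFBABAB"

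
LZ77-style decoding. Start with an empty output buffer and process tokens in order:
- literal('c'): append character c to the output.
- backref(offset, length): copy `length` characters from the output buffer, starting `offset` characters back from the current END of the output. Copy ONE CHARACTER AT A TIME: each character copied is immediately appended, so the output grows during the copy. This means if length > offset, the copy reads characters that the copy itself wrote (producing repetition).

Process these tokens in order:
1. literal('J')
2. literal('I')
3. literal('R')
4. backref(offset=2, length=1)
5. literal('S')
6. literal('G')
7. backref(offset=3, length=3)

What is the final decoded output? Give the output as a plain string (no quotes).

Token 1: literal('J'). Output: "J"
Token 2: literal('I'). Output: "JI"
Token 3: literal('R'). Output: "JIR"
Token 4: backref(off=2, len=1). Copied 'I' from pos 1. Output: "JIRI"
Token 5: literal('S'). Output: "JIRIS"
Token 6: literal('G'). Output: "JIRISG"
Token 7: backref(off=3, len=3). Copied 'ISG' from pos 3. Output: "JIRISGISG"

Answer: JIRISGISG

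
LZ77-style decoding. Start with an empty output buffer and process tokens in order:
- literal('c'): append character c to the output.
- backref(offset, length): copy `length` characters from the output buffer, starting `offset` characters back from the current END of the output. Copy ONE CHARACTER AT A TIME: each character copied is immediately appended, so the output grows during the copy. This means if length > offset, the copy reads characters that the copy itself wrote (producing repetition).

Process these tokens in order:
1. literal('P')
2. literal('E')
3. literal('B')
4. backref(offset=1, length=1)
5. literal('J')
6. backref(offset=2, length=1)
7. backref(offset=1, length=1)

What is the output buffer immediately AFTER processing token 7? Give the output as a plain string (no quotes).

Answer: PEBBJBB

Derivation:
Token 1: literal('P'). Output: "P"
Token 2: literal('E'). Output: "PE"
Token 3: literal('B'). Output: "PEB"
Token 4: backref(off=1, len=1). Copied 'B' from pos 2. Output: "PEBB"
Token 5: literal('J'). Output: "PEBBJ"
Token 6: backref(off=2, len=1). Copied 'B' from pos 3. Output: "PEBBJB"
Token 7: backref(off=1, len=1). Copied 'B' from pos 5. Output: "PEBBJBB"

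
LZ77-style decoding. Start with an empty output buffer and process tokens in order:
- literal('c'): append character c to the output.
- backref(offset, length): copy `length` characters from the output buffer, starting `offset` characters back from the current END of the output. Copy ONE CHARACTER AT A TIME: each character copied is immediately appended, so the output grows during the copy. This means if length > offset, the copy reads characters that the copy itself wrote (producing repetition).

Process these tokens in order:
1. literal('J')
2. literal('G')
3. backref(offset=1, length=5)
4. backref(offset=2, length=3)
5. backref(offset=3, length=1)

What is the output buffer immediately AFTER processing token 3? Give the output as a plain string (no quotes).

Token 1: literal('J'). Output: "J"
Token 2: literal('G'). Output: "JG"
Token 3: backref(off=1, len=5) (overlapping!). Copied 'GGGGG' from pos 1. Output: "JGGGGGG"

Answer: JGGGGGG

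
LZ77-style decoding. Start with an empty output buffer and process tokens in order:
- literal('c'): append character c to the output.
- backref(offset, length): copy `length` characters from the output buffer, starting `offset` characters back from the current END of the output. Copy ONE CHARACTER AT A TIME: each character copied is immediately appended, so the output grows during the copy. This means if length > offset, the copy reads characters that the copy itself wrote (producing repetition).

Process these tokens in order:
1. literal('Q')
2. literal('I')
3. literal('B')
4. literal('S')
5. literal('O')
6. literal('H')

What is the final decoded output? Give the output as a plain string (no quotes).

Answer: QIBSOH

Derivation:
Token 1: literal('Q'). Output: "Q"
Token 2: literal('I'). Output: "QI"
Token 3: literal('B'). Output: "QIB"
Token 4: literal('S'). Output: "QIBS"
Token 5: literal('O'). Output: "QIBSO"
Token 6: literal('H'). Output: "QIBSOH"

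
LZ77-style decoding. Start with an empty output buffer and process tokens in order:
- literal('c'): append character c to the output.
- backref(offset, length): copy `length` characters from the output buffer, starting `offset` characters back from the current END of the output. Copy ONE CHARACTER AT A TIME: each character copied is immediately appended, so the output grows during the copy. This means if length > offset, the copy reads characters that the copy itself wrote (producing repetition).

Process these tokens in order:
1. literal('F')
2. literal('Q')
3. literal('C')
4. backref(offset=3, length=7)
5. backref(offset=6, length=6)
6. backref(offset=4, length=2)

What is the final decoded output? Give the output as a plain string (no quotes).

Token 1: literal('F'). Output: "F"
Token 2: literal('Q'). Output: "FQ"
Token 3: literal('C'). Output: "FQC"
Token 4: backref(off=3, len=7) (overlapping!). Copied 'FQCFQCF' from pos 0. Output: "FQCFQCFQCF"
Token 5: backref(off=6, len=6). Copied 'QCFQCF' from pos 4. Output: "FQCFQCFQCFQCFQCF"
Token 6: backref(off=4, len=2). Copied 'FQ' from pos 12. Output: "FQCFQCFQCFQCFQCFFQ"

Answer: FQCFQCFQCFQCFQCFFQ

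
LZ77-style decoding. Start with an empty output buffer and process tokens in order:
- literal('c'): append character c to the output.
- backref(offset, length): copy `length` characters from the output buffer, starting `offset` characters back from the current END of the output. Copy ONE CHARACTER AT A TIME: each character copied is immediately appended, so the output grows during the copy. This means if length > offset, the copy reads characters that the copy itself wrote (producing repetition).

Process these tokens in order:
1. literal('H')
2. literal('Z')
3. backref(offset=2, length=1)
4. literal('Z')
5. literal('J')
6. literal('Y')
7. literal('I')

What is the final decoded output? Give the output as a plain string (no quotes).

Token 1: literal('H'). Output: "H"
Token 2: literal('Z'). Output: "HZ"
Token 3: backref(off=2, len=1). Copied 'H' from pos 0. Output: "HZH"
Token 4: literal('Z'). Output: "HZHZ"
Token 5: literal('J'). Output: "HZHZJ"
Token 6: literal('Y'). Output: "HZHZJY"
Token 7: literal('I'). Output: "HZHZJYI"

Answer: HZHZJYI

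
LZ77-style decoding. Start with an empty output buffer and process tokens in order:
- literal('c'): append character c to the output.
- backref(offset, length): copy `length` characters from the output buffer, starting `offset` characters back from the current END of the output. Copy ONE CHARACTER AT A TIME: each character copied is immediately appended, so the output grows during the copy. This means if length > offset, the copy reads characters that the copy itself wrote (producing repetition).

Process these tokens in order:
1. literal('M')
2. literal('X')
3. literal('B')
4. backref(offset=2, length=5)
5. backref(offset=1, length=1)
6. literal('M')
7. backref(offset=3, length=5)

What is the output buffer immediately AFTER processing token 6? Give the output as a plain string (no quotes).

Answer: MXBXBXBXXM

Derivation:
Token 1: literal('M'). Output: "M"
Token 2: literal('X'). Output: "MX"
Token 3: literal('B'). Output: "MXB"
Token 4: backref(off=2, len=5) (overlapping!). Copied 'XBXBX' from pos 1. Output: "MXBXBXBX"
Token 5: backref(off=1, len=1). Copied 'X' from pos 7. Output: "MXBXBXBXX"
Token 6: literal('M'). Output: "MXBXBXBXXM"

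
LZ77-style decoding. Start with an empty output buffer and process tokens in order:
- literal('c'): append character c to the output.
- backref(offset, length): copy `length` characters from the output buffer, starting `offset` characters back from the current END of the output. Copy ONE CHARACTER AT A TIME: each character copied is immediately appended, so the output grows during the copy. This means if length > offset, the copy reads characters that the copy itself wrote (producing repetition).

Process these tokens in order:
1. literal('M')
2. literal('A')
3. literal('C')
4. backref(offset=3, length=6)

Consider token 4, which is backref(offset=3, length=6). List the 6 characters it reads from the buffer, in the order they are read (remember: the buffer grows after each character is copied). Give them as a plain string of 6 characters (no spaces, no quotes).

Answer: MACMAC

Derivation:
Token 1: literal('M'). Output: "M"
Token 2: literal('A'). Output: "MA"
Token 3: literal('C'). Output: "MAC"
Token 4: backref(off=3, len=6). Buffer before: "MAC" (len 3)
  byte 1: read out[0]='M', append. Buffer now: "MACM"
  byte 2: read out[1]='A', append. Buffer now: "MACMA"
  byte 3: read out[2]='C', append. Buffer now: "MACMAC"
  byte 4: read out[3]='M', append. Buffer now: "MACMACM"
  byte 5: read out[4]='A', append. Buffer now: "MACMACMA"
  byte 6: read out[5]='C', append. Buffer now: "MACMACMAC"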